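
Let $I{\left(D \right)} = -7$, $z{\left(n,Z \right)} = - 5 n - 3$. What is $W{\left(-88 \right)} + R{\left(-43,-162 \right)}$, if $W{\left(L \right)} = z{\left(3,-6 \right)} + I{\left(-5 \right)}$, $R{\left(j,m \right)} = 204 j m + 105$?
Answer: $1421144$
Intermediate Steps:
$z{\left(n,Z \right)} = -3 - 5 n$
$R{\left(j,m \right)} = 105 + 204 j m$ ($R{\left(j,m \right)} = 204 j m + 105 = 105 + 204 j m$)
$W{\left(L \right)} = -25$ ($W{\left(L \right)} = \left(-3 - 15\right) - 7 = -18 - 7 = -25$)
$W{\left(-88 \right)} + R{\left(-43,-162 \right)} = -25 + \left(105 + 204 \left(-43\right) \left(-162\right)\right) = -25 + \left(105 + 1421064\right) = -25 + 1421169 = 1421144$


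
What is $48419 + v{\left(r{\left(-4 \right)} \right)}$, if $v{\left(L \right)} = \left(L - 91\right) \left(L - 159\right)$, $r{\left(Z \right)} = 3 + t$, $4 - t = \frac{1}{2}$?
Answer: $\frac{245221}{4} \approx 61305.0$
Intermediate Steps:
$t = \frac{7}{2}$ ($t = 4 - \frac{1}{2} = \frac{7}{2} \approx 3.5$)
$r{\left(Z \right)} = \frac{13}{2}$ ($r{\left(Z \right)} = 3 + \frac{7}{2} = \frac{13}{2}$)
$v{\left(L \right)} = \left(-159 + L\right) \left(-91 + L\right)$ ($v{\left(L \right)} = \left(-91 + L\right) \left(-159 + L\right) = \left(-159 + L\right) \left(-91 + L\right)$)
$48419 + v{\left(r{\left(-4 \right)} \right)} = 48419 + \left(14469 + \left(\frac{13}{2}\right)^{2} - 1625\right) = 48419 + \left(14469 + \frac{169}{4} - 1625\right) = 48419 + \frac{51545}{4} = \frac{245221}{4}$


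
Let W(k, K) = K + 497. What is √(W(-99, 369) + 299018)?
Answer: 2*√74971 ≈ 547.62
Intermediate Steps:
W(k, K) = 497 + K
√(W(-99, 369) + 299018) = √((497 + 369) + 299018) = √(866 + 299018) = √299884 = 2*√74971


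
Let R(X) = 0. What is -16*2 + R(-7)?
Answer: -32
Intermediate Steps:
-16*2 + R(-7) = -16*2 + 0 = -32 + 0 = -32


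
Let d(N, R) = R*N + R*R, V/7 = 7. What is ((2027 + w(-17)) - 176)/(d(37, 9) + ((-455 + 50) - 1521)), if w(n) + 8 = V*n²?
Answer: -4001/378 ≈ -10.585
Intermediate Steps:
V = 49 (V = 7*7 = 49)
w(n) = -8 + 49*n²
d(N, R) = R² + N*R (d(N, R) = N*R + R² = R² + N*R)
((2027 + w(-17)) - 176)/(d(37, 9) + ((-455 + 50) - 1521)) = ((2027 + (-8 + 49*(-17)²)) - 176)/(9*(37 + 9) + ((-455 + 50) - 1521)) = ((2027 + (-8 + 49*289)) - 176)/(9*46 + (-405 - 1521)) = ((2027 + (-8 + 14161)) - 176)/(414 - 1926) = ((2027 + 14153) - 176)/(-1512) = (16180 - 176)*(-1/1512) = 16004*(-1/1512) = -4001/378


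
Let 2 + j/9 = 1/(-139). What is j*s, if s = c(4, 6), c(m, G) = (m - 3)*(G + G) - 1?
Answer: -27621/139 ≈ -198.71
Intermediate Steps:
j = -2511/139 (j = -18 + 9/(-139) = -18 + 9*(-1/139) = -18 - 9/139 = -2511/139 ≈ -18.065)
c(m, G) = -1 + 2*G*(-3 + m) (c(m, G) = (-3 + m)*(2*G) - 1 = 2*G*(-3 + m) - 1 = -1 + 2*G*(-3 + m))
s = 11 (s = -1 - 6*6 + 2*6*4 = -1 - 36 + 48 = 11)
j*s = -2511/139*11 = -27621/139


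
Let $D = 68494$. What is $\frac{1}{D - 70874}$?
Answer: $- \frac{1}{2380} \approx -0.00042017$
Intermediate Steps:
$\frac{1}{D - 70874} = \frac{1}{68494 - 70874} = \frac{1}{-2380} = - \frac{1}{2380}$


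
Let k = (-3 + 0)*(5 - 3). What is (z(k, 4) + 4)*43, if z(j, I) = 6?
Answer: 430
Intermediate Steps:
k = -6 (k = -3*2 = -6)
(z(k, 4) + 4)*43 = (6 + 4)*43 = 10*43 = 430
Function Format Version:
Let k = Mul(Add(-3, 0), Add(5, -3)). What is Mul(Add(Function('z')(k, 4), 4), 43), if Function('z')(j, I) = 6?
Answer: 430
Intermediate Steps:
k = -6 (k = Mul(-3, 2) = -6)
Mul(Add(Function('z')(k, 4), 4), 43) = Mul(Add(6, 4), 43) = Mul(10, 43) = 430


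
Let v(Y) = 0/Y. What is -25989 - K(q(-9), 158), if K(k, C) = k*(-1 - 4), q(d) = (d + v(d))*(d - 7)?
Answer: -25269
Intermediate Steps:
v(Y) = 0
q(d) = d*(-7 + d) (q(d) = (d + 0)*(d - 7) = d*(-7 + d))
K(k, C) = -5*k (K(k, C) = k*(-5) = -5*k)
-25989 - K(q(-9), 158) = -25989 - (-5)*(-9*(-7 - 9)) = -25989 - (-5)*(-9*(-16)) = -25989 - (-5)*144 = -25989 - 1*(-720) = -25989 + 720 = -25269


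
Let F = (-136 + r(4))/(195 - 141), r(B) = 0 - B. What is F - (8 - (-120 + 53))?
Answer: -2095/27 ≈ -77.593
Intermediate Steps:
r(B) = -B
F = -70/27 (F = (-136 - 1*4)/(195 - 141) = (-136 - 4)/54 = -140*1/54 = -70/27 ≈ -2.5926)
F - (8 - (-120 + 53)) = -70/27 - (8 - (-120 + 53)) = -70/27 - (8 - 1*(-67)) = -70/27 - (8 + 67) = -70/27 - 1*75 = -70/27 - 75 = -2095/27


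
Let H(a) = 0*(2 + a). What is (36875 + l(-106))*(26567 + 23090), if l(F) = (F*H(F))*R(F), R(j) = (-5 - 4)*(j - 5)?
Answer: 1831101875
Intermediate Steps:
H(a) = 0
R(j) = 45 - 9*j (R(j) = -9*(-5 + j) = 45 - 9*j)
l(F) = 0 (l(F) = (F*0)*(45 - 9*F) = 0*(45 - 9*F) = 0)
(36875 + l(-106))*(26567 + 23090) = (36875 + 0)*(26567 + 23090) = 36875*49657 = 1831101875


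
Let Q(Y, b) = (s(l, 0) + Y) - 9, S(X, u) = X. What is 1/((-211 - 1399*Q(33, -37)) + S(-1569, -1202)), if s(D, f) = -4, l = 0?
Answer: -1/29760 ≈ -3.3602e-5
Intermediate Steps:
Q(Y, b) = -13 + Y (Q(Y, b) = (-4 + Y) - 9 = -13 + Y)
1/((-211 - 1399*Q(33, -37)) + S(-1569, -1202)) = 1/((-211 - 1399*(-13 + 33)) - 1569) = 1/((-211 - 1399*20) - 1569) = 1/((-211 - 27980) - 1569) = 1/(-28191 - 1569) = 1/(-29760) = -1/29760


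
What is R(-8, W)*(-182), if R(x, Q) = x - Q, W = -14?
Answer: -1092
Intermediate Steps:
R(-8, W)*(-182) = (-8 - 1*(-14))*(-182) = (-8 + 14)*(-182) = 6*(-182) = -1092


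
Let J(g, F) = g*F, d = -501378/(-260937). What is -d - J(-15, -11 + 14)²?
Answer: -176299601/86979 ≈ -2026.9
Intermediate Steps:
d = 167126/86979 (d = -501378*(-1/260937) = 167126/86979 ≈ 1.9215)
J(g, F) = F*g
-d - J(-15, -11 + 14)² = -1*167126/86979 - ((-11 + 14)*(-15))² = -167126/86979 - (3*(-15))² = -167126/86979 - 1*(-45)² = -167126/86979 - 1*2025 = -167126/86979 - 2025 = -176299601/86979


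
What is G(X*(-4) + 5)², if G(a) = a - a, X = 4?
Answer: 0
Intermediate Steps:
G(a) = 0
G(X*(-4) + 5)² = 0² = 0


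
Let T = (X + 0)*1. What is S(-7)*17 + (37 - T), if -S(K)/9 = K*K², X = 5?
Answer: 52511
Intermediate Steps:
T = 5 (T = (5 + 0)*1 = 5*1 = 5)
S(K) = -9*K³ (S(K) = -9*K*K² = -9*K³)
S(-7)*17 + (37 - T) = -9*(-7)³*17 + (37 - 1*5) = -9*(-343)*17 + (37 - 5) = 3087*17 + 32 = 52479 + 32 = 52511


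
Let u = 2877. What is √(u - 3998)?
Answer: I*√1121 ≈ 33.481*I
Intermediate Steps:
√(u - 3998) = √(2877 - 3998) = √(-1121) = I*√1121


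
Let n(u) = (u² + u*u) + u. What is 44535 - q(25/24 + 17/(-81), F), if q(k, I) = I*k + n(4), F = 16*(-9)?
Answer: 401569/9 ≈ 44619.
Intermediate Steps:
F = -144
n(u) = u + 2*u² (n(u) = (u² + u²) + u = 2*u² + u = u + 2*u²)
q(k, I) = 36 + I*k (q(k, I) = I*k + 4*(1 + 2*4) = I*k + 4*(1 + 8) = I*k + 4*9 = I*k + 36 = 36 + I*k)
44535 - q(25/24 + 17/(-81), F) = 44535 - (36 - 144*(25/24 + 17/(-81))) = 44535 - (36 - 144*(25*(1/24) + 17*(-1/81))) = 44535 - (36 - 144*(25/24 - 17/81)) = 44535 - (36 - 144*539/648) = 44535 - (36 - 1078/9) = 44535 - 1*(-754/9) = 44535 + 754/9 = 401569/9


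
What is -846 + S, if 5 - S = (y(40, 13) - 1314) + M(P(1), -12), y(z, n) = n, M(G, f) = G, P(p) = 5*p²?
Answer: 455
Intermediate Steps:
S = 1301 (S = 5 - ((13 - 1314) + 5*1²) = 5 - (-1301 + 5*1) = 5 - (-1301 + 5) = 5 - 1*(-1296) = 5 + 1296 = 1301)
-846 + S = -846 + 1301 = 455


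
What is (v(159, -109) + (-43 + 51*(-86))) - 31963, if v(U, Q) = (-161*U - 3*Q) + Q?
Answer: -61773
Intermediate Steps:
v(U, Q) = -161*U - 2*Q
(v(159, -109) + (-43 + 51*(-86))) - 31963 = ((-161*159 - 2*(-109)) + (-43 + 51*(-86))) - 31963 = ((-25599 + 218) + (-43 - 4386)) - 31963 = (-25381 - 4429) - 31963 = -29810 - 31963 = -61773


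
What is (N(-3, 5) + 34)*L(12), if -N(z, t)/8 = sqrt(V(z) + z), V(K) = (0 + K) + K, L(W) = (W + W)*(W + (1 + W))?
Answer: 20400 - 14400*I ≈ 20400.0 - 14400.0*I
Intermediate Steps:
L(W) = 2*W*(1 + 2*W) (L(W) = (2*W)*(1 + 2*W) = 2*W*(1 + 2*W))
V(K) = 2*K (V(K) = K + K = 2*K)
N(z, t) = -8*sqrt(3)*sqrt(z) (N(z, t) = -8*sqrt(2*z + z) = -8*sqrt(3)*sqrt(z))
(N(-3, 5) + 34)*L(12) = (-8*sqrt(3)*sqrt(-3) + 34)*(2*12*(1 + 2*12)) = (-8*sqrt(3)*I*sqrt(3) + 34)*(2*12*(1 + 24)) = (-24*I + 34)*(2*12*25) = (34 - 24*I)*600 = 20400 - 14400*I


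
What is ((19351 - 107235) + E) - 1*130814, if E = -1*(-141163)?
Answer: -77535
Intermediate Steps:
E = 141163
((19351 - 107235) + E) - 1*130814 = ((19351 - 107235) + 141163) - 1*130814 = (-87884 + 141163) - 130814 = 53279 - 130814 = -77535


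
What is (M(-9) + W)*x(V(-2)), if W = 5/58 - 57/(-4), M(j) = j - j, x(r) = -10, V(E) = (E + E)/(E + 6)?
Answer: -8315/58 ≈ -143.36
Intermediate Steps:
V(E) = 2*E/(6 + E) (V(E) = (2*E)/(6 + E) = 2*E/(6 + E))
M(j) = 0
W = 1663/116 (W = 5*(1/58) - 57*(-¼) = 5/58 + 57/4 = 1663/116 ≈ 14.336)
(M(-9) + W)*x(V(-2)) = (0 + 1663/116)*(-10) = (1663/116)*(-10) = -8315/58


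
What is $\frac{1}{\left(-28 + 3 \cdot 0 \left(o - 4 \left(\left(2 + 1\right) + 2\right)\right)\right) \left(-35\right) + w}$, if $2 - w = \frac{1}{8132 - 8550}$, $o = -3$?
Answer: $\frac{418}{410477} \approx 0.0010183$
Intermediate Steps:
$w = \frac{837}{418}$ ($w = 2 - \frac{1}{8132 - 8550} = 2 - \frac{1}{-418} = 2 - - \frac{1}{418} = 2 + \frac{1}{418} = \frac{837}{418} \approx 2.0024$)
$\frac{1}{\left(-28 + 3 \cdot 0 \left(o - 4 \left(\left(2 + 1\right) + 2\right)\right)\right) \left(-35\right) + w} = \frac{1}{\left(-28 + 3 \cdot 0 \left(-3 - 4 \left(\left(2 + 1\right) + 2\right)\right)\right) \left(-35\right) + \frac{837}{418}} = \frac{1}{\left(-28 + 0 \left(-3 - 4 \left(3 + 2\right)\right)\right) \left(-35\right) + \frac{837}{418}} = \frac{1}{\left(-28 + 0 \left(-3 - 20\right)\right) \left(-35\right) + \frac{837}{418}} = \frac{1}{\left(-28 + 0 \left(-23\right)\right) \left(-35\right) + \frac{837}{418}} = \frac{1}{\left(-28 + 0\right) \left(-35\right) + \frac{837}{418}} = \frac{1}{\left(-28\right) \left(-35\right) + \frac{837}{418}} = \frac{1}{980 + \frac{837}{418}} = \frac{1}{\frac{410477}{418}} = \frac{418}{410477}$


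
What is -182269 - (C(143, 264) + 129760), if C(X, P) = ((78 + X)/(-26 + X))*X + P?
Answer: -2813068/9 ≈ -3.1256e+5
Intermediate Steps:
C(X, P) = P + X*(78 + X)/(-26 + X) (C(X, P) = ((78 + X)/(-26 + X))*X + P = X*(78 + X)/(-26 + X) + P = P + X*(78 + X)/(-26 + X))
-182269 - (C(143, 264) + 129760) = -182269 - ((143² - 26*264 + 78*143 + 264*143)/(-26 + 143) + 129760) = -182269 - ((20449 - 6864 + 11154 + 37752)/117 + 129760) = -182269 - ((1/117)*62491 + 129760) = -182269 - (4807/9 + 129760) = -182269 - 1*1172647/9 = -182269 - 1172647/9 = -2813068/9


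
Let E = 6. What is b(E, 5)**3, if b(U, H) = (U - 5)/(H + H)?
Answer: 1/1000 ≈ 0.0010000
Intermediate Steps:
b(U, H) = (-5 + U)/(2*H) (b(U, H) = (-5 + U)/((2*H)) = (-5 + U)*(1/(2*H)) = (-5 + U)/(2*H))
b(E, 5)**3 = ((1/2)*(-5 + 6)/5)**3 = ((1/2)*(1/5)*1)**3 = (1/10)**3 = 1/1000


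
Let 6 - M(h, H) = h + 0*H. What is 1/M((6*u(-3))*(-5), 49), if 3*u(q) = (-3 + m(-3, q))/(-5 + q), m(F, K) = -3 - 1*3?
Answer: 4/69 ≈ 0.057971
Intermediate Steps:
m(F, K) = -6 (m(F, K) = -3 - 3 = -6)
u(q) = -3/(-5 + q) (u(q) = ((-3 - 6)/(-5 + q))/3 = (-9/(-5 + q))/3 = -3/(-5 + q))
M(h, H) = 6 - h (M(h, H) = 6 - (h + 0*H) = 6 - (h + 0) = 6 - h)
1/M((6*u(-3))*(-5), 49) = 1/(6 - 6*(-3/(-5 - 3))*(-5)) = 1/(6 - 6*(-3/(-8))*(-5)) = 1/(6 - 6*(-3*(-1/8))*(-5)) = 1/(6 - 6*(3/8)*(-5)) = 1/(6 - 9*(-5)/4) = 1/(6 - 1*(-45/4)) = 1/(6 + 45/4) = 1/(69/4) = 4/69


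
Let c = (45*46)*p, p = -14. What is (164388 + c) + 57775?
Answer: 193183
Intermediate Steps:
c = -28980 (c = (45*46)*(-14) = 2070*(-14) = -28980)
(164388 + c) + 57775 = (164388 - 28980) + 57775 = 135408 + 57775 = 193183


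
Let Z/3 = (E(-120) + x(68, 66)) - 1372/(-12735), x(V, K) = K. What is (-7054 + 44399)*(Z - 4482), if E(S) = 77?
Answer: -128493785497/849 ≈ -1.5135e+8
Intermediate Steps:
Z = 1822477/4245 (Z = 3*((77 + 66) - 1372/(-12735)) = 3*(143 - 1372*(-1/12735)) = 3*(143 + 1372/12735) = 3*(1822477/12735) = 1822477/4245 ≈ 429.32)
(-7054 + 44399)*(Z - 4482) = (-7054 + 44399)*(1822477/4245 - 4482) = 37345*(-17203613/4245) = -128493785497/849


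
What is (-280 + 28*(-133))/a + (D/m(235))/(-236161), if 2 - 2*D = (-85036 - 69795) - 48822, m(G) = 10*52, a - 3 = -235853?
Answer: 93538015801/5792651472400 ≈ 0.016148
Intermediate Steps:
a = -235850 (a = 3 - 235853 = -235850)
m(G) = 520
D = 203655/2 (D = 1 - ((-85036 - 69795) - 48822)/2 = 1 - (-154831 - 48822)/2 = 1 - 1/2*(-203653) = 1 + 203653/2 = 203655/2 ≈ 1.0183e+5)
(-280 + 28*(-133))/a + (D/m(235))/(-236161) = (-280 + 28*(-133))/(-235850) + ((203655/2)/520)/(-236161) = (-280 - 3724)*(-1/235850) + ((203655/2)*(1/520))*(-1/236161) = -4004*(-1/235850) + (40731/208)*(-1/236161) = 2002/117925 - 40731/49121488 = 93538015801/5792651472400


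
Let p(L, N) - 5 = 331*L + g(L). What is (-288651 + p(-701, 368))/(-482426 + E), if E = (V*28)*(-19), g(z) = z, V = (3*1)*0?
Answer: 260689/241213 ≈ 1.0807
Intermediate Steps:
V = 0 (V = 3*0 = 0)
p(L, N) = 5 + 332*L (p(L, N) = 5 + (331*L + L) = 5 + 332*L)
E = 0 (E = (0*28)*(-19) = 0*(-19) = 0)
(-288651 + p(-701, 368))/(-482426 + E) = (-288651 + (5 + 332*(-701)))/(-482426 + 0) = (-288651 + (5 - 232732))/(-482426) = (-288651 - 232727)*(-1/482426) = -521378*(-1/482426) = 260689/241213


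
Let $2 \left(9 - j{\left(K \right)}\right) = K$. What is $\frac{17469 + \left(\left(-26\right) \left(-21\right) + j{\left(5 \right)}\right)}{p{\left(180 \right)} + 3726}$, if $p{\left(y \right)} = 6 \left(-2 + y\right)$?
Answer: $\frac{36043}{9588} \approx 3.7592$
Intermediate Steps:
$j{\left(K \right)} = 9 - \frac{K}{2}$
$p{\left(y \right)} = -12 + 6 y$
$\frac{17469 + \left(\left(-26\right) \left(-21\right) + j{\left(5 \right)}\right)}{p{\left(180 \right)} + 3726} = \frac{17469 + \left(\left(-26\right) \left(-21\right) + \left(9 - \frac{5}{2}\right)\right)}{\left(-12 + 6 \cdot 180\right) + 3726} = \frac{17469 + \left(546 + \left(9 - \frac{5}{2}\right)\right)}{\left(-12 + 1080\right) + 3726} = \frac{17469 + \left(546 + \frac{13}{2}\right)}{1068 + 3726} = \frac{17469 + \frac{1105}{2}}{4794} = \frac{36043}{2} \cdot \frac{1}{4794} = \frac{36043}{9588}$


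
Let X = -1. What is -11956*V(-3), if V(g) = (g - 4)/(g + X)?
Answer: -20923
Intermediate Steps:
V(g) = (-4 + g)/(-1 + g) (V(g) = (g - 4)/(g - 1) = (-4 + g)/(-1 + g))
-11956*V(-3) = -11956*(-4 - 3)/(-1 - 3) = -11956*(-7)/(-4) = -(-2989)*(-7) = -11956*7/4 = -20923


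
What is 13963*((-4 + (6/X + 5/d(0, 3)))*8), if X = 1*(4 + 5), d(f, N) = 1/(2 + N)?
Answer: 7260760/3 ≈ 2.4203e+6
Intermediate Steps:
X = 9 (X = 1*9 = 9)
13963*((-4 + (6/X + 5/d(0, 3)))*8) = 13963*((-4 + (6/9 + 5/(1/(2 + 3))))*8) = 13963*((-4 + (6*(⅑) + 5/(1/5)))*8) = 13963*((-4 + (⅔ + 5/(⅕)))*8) = 13963*((-4 + (⅔ + 5*5))*8) = 13963*((-4 + (⅔ + 25))*8) = 13963*((-4 + 77/3)*8) = 13963*((65/3)*8) = 13963*(520/3) = 7260760/3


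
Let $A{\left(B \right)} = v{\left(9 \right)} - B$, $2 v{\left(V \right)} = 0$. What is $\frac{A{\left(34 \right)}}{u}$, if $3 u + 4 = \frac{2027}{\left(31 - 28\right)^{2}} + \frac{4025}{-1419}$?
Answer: $- \frac{217107}{464834} \approx -0.46706$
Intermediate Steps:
$v{\left(V \right)} = 0$ ($v{\left(V \right)} = \frac{1}{2} \cdot 0 = 0$)
$u = \frac{929668}{12771}$ ($u = - \frac{4}{3} + \frac{\frac{2027}{\left(31 - 28\right)^{2}} + \frac{4025}{-1419}}{3} = - \frac{4}{3} + \frac{\frac{2027}{3^{2}} + 4025 \left(- \frac{1}{1419}\right)}{3} = - \frac{4}{3} + \frac{\frac{2027}{9} - \frac{4025}{1419}}{3} = - \frac{4}{3} + \frac{1}{3} \cdot \frac{946696}{4257} = - \frac{4}{3} + \frac{946696}{12771} = \frac{929668}{12771} \approx 72.795$)
$A{\left(B \right)} = - B$ ($A{\left(B \right)} = 0 - B = - B$)
$\frac{A{\left(34 \right)}}{u} = \frac{\left(-1\right) 34}{\frac{929668}{12771}} = \left(-34\right) \frac{12771}{929668} = - \frac{217107}{464834}$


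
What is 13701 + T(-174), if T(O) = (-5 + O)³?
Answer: -5721638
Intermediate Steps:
13701 + T(-174) = 13701 + (-5 - 174)³ = 13701 + (-179)³ = 13701 - 5735339 = -5721638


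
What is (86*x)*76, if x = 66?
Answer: 431376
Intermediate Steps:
(86*x)*76 = (86*66)*76 = 5676*76 = 431376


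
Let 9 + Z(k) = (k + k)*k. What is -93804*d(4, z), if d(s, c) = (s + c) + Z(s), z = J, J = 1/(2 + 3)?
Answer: -12757344/5 ≈ -2.5515e+6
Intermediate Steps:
J = ⅕ (J = 1/5 = ⅕ ≈ 0.20000)
Z(k) = -9 + 2*k² (Z(k) = -9 + (k + k)*k = -9 + (2*k)*k = -9 + 2*k²)
z = ⅕ ≈ 0.20000
d(s, c) = -9 + c + s + 2*s² (d(s, c) = (s + c) + (-9 + 2*s²) = (c + s) + (-9 + 2*s²) = -9 + c + s + 2*s²)
-93804*d(4, z) = -93804*(-9 + ⅕ + 4 + 2*4²) = -93804*(-9 + ⅕ + 4 + 2*16) = -93804*(-9 + ⅕ + 4 + 32) = -93804*136/5 = -12757344/5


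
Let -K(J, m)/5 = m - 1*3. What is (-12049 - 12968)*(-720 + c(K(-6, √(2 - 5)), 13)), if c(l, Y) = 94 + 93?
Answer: 13334061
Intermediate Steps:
K(J, m) = 15 - 5*m (K(J, m) = -5*(m - 1*3) = -5*(m - 3) = -5*(-3 + m) = 15 - 5*m)
c(l, Y) = 187
(-12049 - 12968)*(-720 + c(K(-6, √(2 - 5)), 13)) = (-12049 - 12968)*(-720 + 187) = -25017*(-533) = 13334061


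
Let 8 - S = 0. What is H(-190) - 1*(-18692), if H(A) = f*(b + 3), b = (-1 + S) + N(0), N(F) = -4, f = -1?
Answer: 18686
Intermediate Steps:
S = 8 (S = 8 - 1*0 = 8 + 0 = 8)
b = 3 (b = (-1 + 8) - 4 = 7 - 4 = 3)
H(A) = -6 (H(A) = -(3 + 3) = -1*6 = -6)
H(-190) - 1*(-18692) = -6 - 1*(-18692) = -6 + 18692 = 18686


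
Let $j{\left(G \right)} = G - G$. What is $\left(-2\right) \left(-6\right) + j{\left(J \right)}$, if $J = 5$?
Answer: $12$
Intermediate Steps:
$j{\left(G \right)} = 0$
$\left(-2\right) \left(-6\right) + j{\left(J \right)} = \left(-2\right) \left(-6\right) + 0 = 12 + 0 = 12$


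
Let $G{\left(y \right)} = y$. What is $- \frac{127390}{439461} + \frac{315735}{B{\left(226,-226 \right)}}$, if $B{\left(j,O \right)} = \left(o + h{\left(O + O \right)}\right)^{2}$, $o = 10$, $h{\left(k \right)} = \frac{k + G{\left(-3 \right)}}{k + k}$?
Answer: $\frac{839850856554286}{293478647715} \approx 2861.7$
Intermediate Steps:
$h{\left(k \right)} = \frac{-3 + k}{2 k}$ ($h{\left(k \right)} = \frac{k - 3}{k + k} = \frac{-3 + k}{2 k}$)
$B{\left(j,O \right)} = \left(10 + \frac{-3 + 2 O}{4 O}\right)^{2}$ ($B{\left(j,O \right)} = \left(10 + \frac{-3 + \left(O + O\right)}{2 \left(O + O\right)}\right)^{2} = \left(10 + \frac{-3 + 2 O}{2 \cdot 2 O}\right)^{2} = \left(10 + \frac{\frac{1}{2 O} \left(-3 + 2 O\right)}{2}\right)^{2} = \left(10 + \frac{-3 + 2 O}{4 O}\right)^{2}$)
$- \frac{127390}{439461} + \frac{315735}{B{\left(226,-226 \right)}} = - \frac{127390}{439461} + \frac{315735}{\frac{9}{16} \cdot \frac{1}{51076} \left(-1 + 14 \left(-226\right)\right)^{2}} = \left(-127390\right) \frac{1}{439461} + \frac{315735}{\frac{9}{16} \cdot \frac{1}{51076} \left(-1 - 3164\right)^{2}} = - \frac{127390}{439461} + \frac{315735}{\frac{9}{16} \cdot \frac{1}{51076} \left(-3165\right)^{2}} = - \frac{127390}{439461} + \frac{315735}{\frac{9}{16} \cdot \frac{1}{51076} \cdot 10017225} = - \frac{127390}{439461} + \frac{315735}{\frac{90155025}{817216}} = - \frac{127390}{439461} + 315735 \cdot \frac{817216}{90155025} = - \frac{127390}{439461} + \frac{17201579584}{6010335} = \frac{839850856554286}{293478647715}$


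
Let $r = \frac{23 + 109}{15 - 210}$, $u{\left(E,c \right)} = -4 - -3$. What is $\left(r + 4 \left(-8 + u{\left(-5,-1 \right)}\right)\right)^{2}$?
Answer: $\frac{5683456}{4225} \approx 1345.2$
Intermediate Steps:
$u{\left(E,c \right)} = -1$ ($u{\left(E,c \right)} = -4 + 3 = -1$)
$r = - \frac{44}{65}$ ($r = \frac{132}{-195} = 132 \left(- \frac{1}{195}\right) = - \frac{44}{65} \approx -0.67692$)
$\left(r + 4 \left(-8 + u{\left(-5,-1 \right)}\right)\right)^{2} = \left(- \frac{44}{65} + 4 \left(-8 - 1\right)\right)^{2} = \left(- \frac{44}{65} + 4 \left(-9\right)\right)^{2} = \left(- \frac{44}{65} - 36\right)^{2} = \left(- \frac{2384}{65}\right)^{2} = \frac{5683456}{4225}$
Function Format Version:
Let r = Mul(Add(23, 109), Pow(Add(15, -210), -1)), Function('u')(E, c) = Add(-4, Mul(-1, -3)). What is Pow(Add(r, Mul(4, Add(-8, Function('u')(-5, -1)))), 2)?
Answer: Rational(5683456, 4225) ≈ 1345.2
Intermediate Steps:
Function('u')(E, c) = -1 (Function('u')(E, c) = Add(-4, 3) = -1)
r = Rational(-44, 65) (r = Mul(132, Pow(-195, -1)) = Mul(132, Rational(-1, 195)) = Rational(-44, 65) ≈ -0.67692)
Pow(Add(r, Mul(4, Add(-8, Function('u')(-5, -1)))), 2) = Pow(Add(Rational(-44, 65), Mul(4, Add(-8, -1))), 2) = Pow(Add(Rational(-44, 65), Mul(4, -9)), 2) = Pow(Add(Rational(-44, 65), -36), 2) = Pow(Rational(-2384, 65), 2) = Rational(5683456, 4225)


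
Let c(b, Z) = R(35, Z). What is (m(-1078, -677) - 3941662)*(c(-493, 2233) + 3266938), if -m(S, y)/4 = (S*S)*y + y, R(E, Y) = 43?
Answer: 10268070703600158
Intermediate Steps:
c(b, Z) = 43
m(S, y) = -4*y - 4*y*S**2 (m(S, y) = -4*((S*S)*y + y) = -4*(S**2*y + y) = -4*(y*S**2 + y) = -4*(y + y*S**2) = -4*y - 4*y*S**2)
(m(-1078, -677) - 3941662)*(c(-493, 2233) + 3266938) = (-4*(-677)*(1 + (-1078)**2) - 3941662)*(43 + 3266938) = (-4*(-677)*(1 + 1162084) - 3941662)*3266981 = (-4*(-677)*1162085 - 3941662)*3266981 = (3146926180 - 3941662)*3266981 = 3142984518*3266981 = 10268070703600158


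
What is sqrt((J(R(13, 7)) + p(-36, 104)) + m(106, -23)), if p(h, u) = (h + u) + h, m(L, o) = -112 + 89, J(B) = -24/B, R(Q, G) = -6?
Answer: sqrt(13) ≈ 3.6056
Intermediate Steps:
m(L, o) = -23
p(h, u) = u + 2*h
sqrt((J(R(13, 7)) + p(-36, 104)) + m(106, -23)) = sqrt((-24/(-6) + (104 + 2*(-36))) - 23) = sqrt((-24*(-1/6) + (104 - 72)) - 23) = sqrt((4 + 32) - 23) = sqrt(36 - 23) = sqrt(13)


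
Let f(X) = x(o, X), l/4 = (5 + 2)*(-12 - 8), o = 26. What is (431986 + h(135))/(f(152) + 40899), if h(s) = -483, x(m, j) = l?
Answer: 431503/40339 ≈ 10.697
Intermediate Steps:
l = -560 (l = 4*((5 + 2)*(-12 - 8)) = 4*(7*(-20)) = 4*(-140) = -560)
x(m, j) = -560
f(X) = -560
(431986 + h(135))/(f(152) + 40899) = (431986 - 483)/(-560 + 40899) = 431503/40339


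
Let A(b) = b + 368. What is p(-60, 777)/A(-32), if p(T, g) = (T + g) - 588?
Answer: 43/112 ≈ 0.38393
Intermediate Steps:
A(b) = 368 + b
p(T, g) = -588 + T + g
p(-60, 777)/A(-32) = (-588 - 60 + 777)/(368 - 32) = 129/336 = 129*(1/336) = 43/112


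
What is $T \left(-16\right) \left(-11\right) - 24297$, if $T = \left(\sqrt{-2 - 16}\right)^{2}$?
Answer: $-27465$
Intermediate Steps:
$T = -18$ ($T = \left(\sqrt{-2 - 16}\right)^{2} = \left(\sqrt{-18}\right)^{2} = \left(3 i \sqrt{2}\right)^{2} = -18$)
$T \left(-16\right) \left(-11\right) - 24297 = \left(-18\right) \left(-16\right) \left(-11\right) - 24297 = 288 \left(-11\right) - 24297 = -3168 - 24297 = -27465$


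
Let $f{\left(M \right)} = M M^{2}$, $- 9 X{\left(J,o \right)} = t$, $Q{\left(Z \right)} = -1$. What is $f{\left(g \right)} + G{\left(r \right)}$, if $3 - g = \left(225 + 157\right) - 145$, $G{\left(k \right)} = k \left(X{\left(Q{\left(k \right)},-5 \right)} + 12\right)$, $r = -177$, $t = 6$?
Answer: $-12814910$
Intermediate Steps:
$X{\left(J,o \right)} = - \frac{2}{3}$ ($X{\left(J,o \right)} = \left(- \frac{1}{9}\right) 6 = - \frac{2}{3}$)
$G{\left(k \right)} = \frac{34 k}{3}$ ($G{\left(k \right)} = k \left(- \frac{2}{3} + 12\right) = k \frac{34}{3} = \frac{34 k}{3}$)
$g = -234$ ($g = 3 - \left(\left(225 + 157\right) - 145\right) = 3 - \left(382 - 145\right) = 3 - 237 = -234$)
$f{\left(M \right)} = M^{3}$
$f{\left(g \right)} + G{\left(r \right)} = \left(-234\right)^{3} + \frac{34}{3} \left(-177\right) = -12812904 - 2006 = -12814910$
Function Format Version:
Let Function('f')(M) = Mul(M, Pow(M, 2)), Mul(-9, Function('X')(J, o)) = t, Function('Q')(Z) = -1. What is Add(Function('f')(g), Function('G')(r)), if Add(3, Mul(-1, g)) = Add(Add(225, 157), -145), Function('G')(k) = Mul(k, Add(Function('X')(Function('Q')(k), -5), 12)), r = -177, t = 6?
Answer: -12814910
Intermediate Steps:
Function('X')(J, o) = Rational(-2, 3) (Function('X')(J, o) = Mul(Rational(-1, 9), 6) = Rational(-2, 3))
Function('G')(k) = Mul(Rational(34, 3), k) (Function('G')(k) = Mul(k, Add(Rational(-2, 3), 12)) = Mul(k, Rational(34, 3)) = Mul(Rational(34, 3), k))
g = -234 (g = Add(3, Mul(-1, Add(Add(225, 157), -145))) = Add(3, Mul(-1, Add(382, -145))) = Add(3, Mul(-1, 237)) = Add(3, -237) = -234)
Function('f')(M) = Pow(M, 3)
Add(Function('f')(g), Function('G')(r)) = Add(Pow(-234, 3), Mul(Rational(34, 3), -177)) = Add(-12812904, -2006) = -12814910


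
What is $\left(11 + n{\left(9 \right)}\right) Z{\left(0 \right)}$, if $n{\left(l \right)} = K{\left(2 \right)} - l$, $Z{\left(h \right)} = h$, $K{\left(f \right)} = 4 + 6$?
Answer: $0$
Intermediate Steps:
$K{\left(f \right)} = 10$
$n{\left(l \right)} = 10 - l$
$\left(11 + n{\left(9 \right)}\right) Z{\left(0 \right)} = \left(11 + \left(10 - 9\right)\right) 0 = \left(11 + 1\right) 0 = 12 \cdot 0 = 0$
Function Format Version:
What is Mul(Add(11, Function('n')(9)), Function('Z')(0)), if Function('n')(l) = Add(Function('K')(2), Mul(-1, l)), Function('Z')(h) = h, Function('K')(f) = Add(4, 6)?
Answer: 0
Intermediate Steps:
Function('K')(f) = 10
Function('n')(l) = Add(10, Mul(-1, l))
Mul(Add(11, Function('n')(9)), Function('Z')(0)) = Mul(Add(11, Add(10, Mul(-1, 9))), 0) = Mul(Add(11, Add(10, -9)), 0) = Mul(Add(11, 1), 0) = Mul(12, 0) = 0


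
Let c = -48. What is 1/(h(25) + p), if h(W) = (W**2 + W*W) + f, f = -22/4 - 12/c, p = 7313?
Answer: 4/34231 ≈ 0.00011685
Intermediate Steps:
f = -21/4 (f = -22/4 - 12/(-48) = -22*1/4 - 12*(-1/48) = -11/2 + 1/4 = -21/4 ≈ -5.2500)
h(W) = -21/4 + 2*W**2 (h(W) = (W**2 + W*W) - 21/4 = (W**2 + W**2) - 21/4 = 2*W**2 - 21/4 = -21/4 + 2*W**2)
1/(h(25) + p) = 1/((-21/4 + 2*25**2) + 7313) = 1/((-21/4 + 2*625) + 7313) = 1/((-21/4 + 1250) + 7313) = 1/(4979/4 + 7313) = 1/(34231/4) = 4/34231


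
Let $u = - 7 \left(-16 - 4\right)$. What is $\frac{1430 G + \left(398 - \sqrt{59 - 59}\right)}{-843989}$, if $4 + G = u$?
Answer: $- \frac{194878}{843989} \approx -0.2309$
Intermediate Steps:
$u = 140$ ($u = \left(-7\right) \left(-20\right) = 140$)
$G = 136$ ($G = -4 + 140 = 136$)
$\frac{1430 G + \left(398 - \sqrt{59 - 59}\right)}{-843989} = \frac{1430 \cdot 136 + \left(398 - \sqrt{59 - 59}\right)}{-843989} = \left(194480 + \left(398 - \sqrt{0}\right)\right) \left(- \frac{1}{843989}\right) = \left(194480 + \left(398 - 0\right)\right) \left(- \frac{1}{843989}\right) = \left(194480 + \left(398 + 0\right)\right) \left(- \frac{1}{843989}\right) = \left(194480 + 398\right) \left(- \frac{1}{843989}\right) = 194878 \left(- \frac{1}{843989}\right) = - \frac{194878}{843989}$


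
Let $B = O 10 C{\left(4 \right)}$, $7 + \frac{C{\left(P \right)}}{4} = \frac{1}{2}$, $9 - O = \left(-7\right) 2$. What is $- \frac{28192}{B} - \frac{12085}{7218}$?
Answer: $\frac{32805389}{10790910} \approx 3.0401$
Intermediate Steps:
$O = 23$ ($O = 9 - \left(-7\right) 2 = 9 - -14 = 9 + 14 = 23$)
$C{\left(P \right)} = -26$ ($C{\left(P \right)} = -28 + \frac{4}{2} = -28 + 4 \cdot \frac{1}{2} = -28 + 2 = -26$)
$B = -5980$ ($B = 23 \cdot 10 \left(-26\right) = 230 \left(-26\right) = -5980$)
$- \frac{28192}{B} - \frac{12085}{7218} = - \frac{28192}{-5980} - \frac{12085}{7218} = \left(-28192\right) \left(- \frac{1}{5980}\right) - \frac{12085}{7218} = \frac{7048}{1495} - \frac{12085}{7218} = \frac{32805389}{10790910}$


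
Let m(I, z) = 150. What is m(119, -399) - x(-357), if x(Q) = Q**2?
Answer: -127299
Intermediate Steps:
m(119, -399) - x(-357) = 150 - 1*(-357)**2 = 150 - 1*127449 = 150 - 127449 = -127299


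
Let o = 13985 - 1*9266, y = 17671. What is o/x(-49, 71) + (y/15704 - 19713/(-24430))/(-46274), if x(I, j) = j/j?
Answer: 41888110800428419/8876480434640 ≈ 4719.0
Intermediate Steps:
o = 4719 (o = 13985 - 9266 = 4719)
x(I, j) = 1
o/x(-49, 71) + (y/15704 - 19713/(-24430))/(-46274) = 4719/1 + (17671/15704 - 19713/(-24430))/(-46274) = 4719*1 + (17671*(1/15704) - 19713*(-1/24430))*(-1/46274) = 4719 + (17671/15704 + 19713/24430)*(-1/46274) = 4719 + (370637741/191824360)*(-1/46274) = 4719 - 370637741/8876480434640 = 41888110800428419/8876480434640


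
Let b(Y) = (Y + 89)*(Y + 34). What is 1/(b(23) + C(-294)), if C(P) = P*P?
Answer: 1/92820 ≈ 1.0774e-5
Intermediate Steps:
b(Y) = (34 + Y)*(89 + Y) (b(Y) = (89 + Y)*(34 + Y) = (34 + Y)*(89 + Y))
C(P) = P²
1/(b(23) + C(-294)) = 1/((3026 + 23² + 123*23) + (-294)²) = 1/((3026 + 529 + 2829) + 86436) = 1/(6384 + 86436) = 1/92820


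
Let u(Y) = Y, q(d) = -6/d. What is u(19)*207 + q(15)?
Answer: 19663/5 ≈ 3932.6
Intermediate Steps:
u(19)*207 + q(15) = 19*207 - 6/15 = 3933 - 6*1/15 = 3933 - ⅖ = 19663/5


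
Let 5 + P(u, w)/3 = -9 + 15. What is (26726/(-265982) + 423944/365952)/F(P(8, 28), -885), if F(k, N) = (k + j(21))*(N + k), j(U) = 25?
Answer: -6436314991/150239111347584 ≈ -4.2840e-5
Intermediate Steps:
P(u, w) = 3 (P(u, w) = -15 + 3*(-9 + 15) = -15 + 3*6 = -15 + 18 = 3)
F(k, N) = (25 + k)*(N + k) (F(k, N) = (k + 25)*(N + k) = (25 + k)*(N + k))
(26726/(-265982) + 423944/365952)/F(P(8, 28), -885) = (26726/(-265982) + 423944/365952)/(3**2 + 25*(-885) + 25*3 - 885*3) = (26726*(-1/265982) + 423944*(1/365952))/(9 - 22125 + 75 - 2655) = (-13363/132991 + 52993/45744)/(-24696) = (6436314991/6083540304)*(-1/24696) = -6436314991/150239111347584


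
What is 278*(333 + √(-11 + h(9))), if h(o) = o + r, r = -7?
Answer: 92574 + 834*I ≈ 92574.0 + 834.0*I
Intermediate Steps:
h(o) = -7 + o (h(o) = o - 7 = -7 + o)
278*(333 + √(-11 + h(9))) = 278*(333 + √(-11 + (-7 + 9))) = 278*(333 + √(-11 + 2)) = 278*(333 + √(-9)) = 278*(333 + 3*I) = 92574 + 834*I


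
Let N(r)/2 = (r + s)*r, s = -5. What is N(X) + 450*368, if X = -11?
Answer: 165952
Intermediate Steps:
N(r) = 2*r*(-5 + r) (N(r) = 2*((r - 5)*r) = 2*((-5 + r)*r) = 2*(r*(-5 + r)) = 2*r*(-5 + r))
N(X) + 450*368 = 2*(-11)*(-5 - 11) + 450*368 = 2*(-11)*(-16) + 165600 = 352 + 165600 = 165952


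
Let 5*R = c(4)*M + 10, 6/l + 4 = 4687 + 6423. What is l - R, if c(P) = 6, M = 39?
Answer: -451639/9255 ≈ -48.799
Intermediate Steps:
l = 1/1851 (l = 6/(-4 + (4687 + 6423)) = 6/(-4 + 11110) = 6/11106 = 6*(1/11106) = 1/1851 ≈ 0.00054025)
R = 244/5 (R = (6*39 + 10)/5 = (234 + 10)/5 = (1/5)*244 = 244/5 ≈ 48.800)
l - R = 1/1851 - 1*244/5 = 1/1851 - 244/5 = -451639/9255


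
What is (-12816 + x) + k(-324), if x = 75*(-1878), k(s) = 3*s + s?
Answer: -154962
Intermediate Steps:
k(s) = 4*s
x = -140850
(-12816 + x) + k(-324) = (-12816 - 140850) + 4*(-324) = -153666 - 1296 = -154962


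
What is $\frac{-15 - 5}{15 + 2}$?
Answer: $- \frac{20}{17} \approx -1.1765$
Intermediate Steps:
$\frac{-15 - 5}{15 + 2} = \frac{1}{17} \left(-20\right) = - \frac{20}{17}$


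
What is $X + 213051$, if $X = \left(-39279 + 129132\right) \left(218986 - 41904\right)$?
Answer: $15911561997$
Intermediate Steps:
$X = 15911348946$ ($X = 89853 \cdot 177082 = 15911348946$)
$X + 213051 = 15911348946 + 213051 = 15911561997$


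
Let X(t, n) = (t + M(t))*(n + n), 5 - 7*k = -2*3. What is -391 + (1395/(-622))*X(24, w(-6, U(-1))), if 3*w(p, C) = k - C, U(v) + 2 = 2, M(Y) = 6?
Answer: -1004657/2177 ≈ -461.49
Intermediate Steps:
k = 11/7 (k = 5/7 - (-2)*3/7 = 5/7 - ⅐*(-6) = 5/7 + 6/7 = 11/7 ≈ 1.5714)
U(v) = 0 (U(v) = -2 + 2 = 0)
w(p, C) = 11/21 - C/3 (w(p, C) = (11/7 - C)/3 = 11/21 - C/3)
X(t, n) = 2*n*(6 + t) (X(t, n) = (t + 6)*(n + n) = (6 + t)*(2*n) = 2*n*(6 + t))
-391 + (1395/(-622))*X(24, w(-6, U(-1))) = -391 + (1395/(-622))*(2*(11/21 - ⅓*0)*(6 + 24)) = -391 + (1395*(-1/622))*(2*(11/21 + 0)*30) = -391 - 1395*11*30/(311*21) = -391 - 1395/622*220/7 = -391 - 153450/2177 = -1004657/2177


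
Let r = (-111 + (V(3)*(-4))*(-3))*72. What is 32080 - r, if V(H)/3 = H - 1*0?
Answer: 32296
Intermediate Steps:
V(H) = 3*H (V(H) = 3*(H - 1*0) = 3*(H + 0) = 3*H)
r = -216 (r = (-111 + ((3*3)*(-4))*(-3))*72 = (-111 + (9*(-4))*(-3))*72 = (-111 - 36*(-3))*72 = (-111 + 108)*72 = -3*72 = -216)
32080 - r = 32080 - 1*(-216) = 32080 + 216 = 32296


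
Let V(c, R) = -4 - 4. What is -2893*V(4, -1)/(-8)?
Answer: -2893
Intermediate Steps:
V(c, R) = -8
-2893*V(4, -1)/(-8) = -(-23144)/(-8) = -(-23144)*(-1)/8 = -2893*1 = -2893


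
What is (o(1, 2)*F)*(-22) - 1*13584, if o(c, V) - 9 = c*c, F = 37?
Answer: -21724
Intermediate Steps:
o(c, V) = 9 + c² (o(c, V) = 9 + c*c = 9 + c²)
(o(1, 2)*F)*(-22) - 1*13584 = ((9 + 1²)*37)*(-22) - 1*13584 = ((9 + 1)*37)*(-22) - 13584 = (10*37)*(-22) - 13584 = 370*(-22) - 13584 = -8140 - 13584 = -21724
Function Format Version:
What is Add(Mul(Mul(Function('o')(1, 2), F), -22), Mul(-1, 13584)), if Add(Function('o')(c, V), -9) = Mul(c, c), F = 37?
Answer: -21724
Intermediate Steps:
Function('o')(c, V) = Add(9, Pow(c, 2)) (Function('o')(c, V) = Add(9, Mul(c, c)) = Add(9, Pow(c, 2)))
Add(Mul(Mul(Function('o')(1, 2), F), -22), Mul(-1, 13584)) = Add(Mul(Mul(Add(9, Pow(1, 2)), 37), -22), Mul(-1, 13584)) = Add(Mul(Mul(Add(9, 1), 37), -22), -13584) = Add(Mul(Mul(10, 37), -22), -13584) = Add(Mul(370, -22), -13584) = Add(-8140, -13584) = -21724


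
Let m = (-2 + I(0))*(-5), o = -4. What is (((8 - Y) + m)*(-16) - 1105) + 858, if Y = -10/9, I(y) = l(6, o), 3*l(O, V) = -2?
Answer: -5455/9 ≈ -606.11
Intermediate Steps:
l(O, V) = -⅔ (l(O, V) = (⅓)*(-2) = -⅔)
I(y) = -⅔
m = 40/3 (m = (-2 - ⅔)*(-5) = -8/3*(-5) = 40/3 ≈ 13.333)
Y = -10/9 (Y = -10*⅑ = -10/9 ≈ -1.1111)
(((8 - Y) + m)*(-16) - 1105) + 858 = (((8 - 1*(-10/9)) + 40/3)*(-16) - 1105) + 858 = (((8 + 10/9) + 40/3)*(-16) - 1105) + 858 = ((82/9 + 40/3)*(-16) - 1105) + 858 = ((202/9)*(-16) - 1105) + 858 = (-3232/9 - 1105) + 858 = -13177/9 + 858 = -5455/9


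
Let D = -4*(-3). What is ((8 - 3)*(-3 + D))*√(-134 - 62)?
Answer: 630*I ≈ 630.0*I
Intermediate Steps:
D = 12
((8 - 3)*(-3 + D))*√(-134 - 62) = ((8 - 3)*(-3 + 12))*√(-134 - 62) = (5*9)*√(-196) = 45*(14*I) = 630*I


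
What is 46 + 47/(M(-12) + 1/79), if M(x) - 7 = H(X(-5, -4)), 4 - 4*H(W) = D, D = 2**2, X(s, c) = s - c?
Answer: 29197/554 ≈ 52.702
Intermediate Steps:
D = 4
H(W) = 0 (H(W) = 1 - 1/4*4 = 1 - 1 = 0)
M(x) = 7 (M(x) = 7 + 0 = 7)
46 + 47/(M(-12) + 1/79) = 46 + 47/(7 + 1/79) = 46 + 47/(554/79) = 46 + (79/554)*47 = 46 + 3713/554 = 29197/554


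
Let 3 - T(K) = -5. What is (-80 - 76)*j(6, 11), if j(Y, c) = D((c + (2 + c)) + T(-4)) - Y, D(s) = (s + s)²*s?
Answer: -20446296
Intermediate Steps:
T(K) = 8 (T(K) = 3 - 1*(-5) = 3 + 5 = 8)
D(s) = 4*s³ (D(s) = (2*s)²*s = (4*s²)*s = 4*s³)
j(Y, c) = -Y + 4*(10 + 2*c)³ (j(Y, c) = 4*((c + (2 + c)) + 8)³ - Y = 4*((2 + 2*c) + 8)³ - Y = 4*(10 + 2*c)³ - Y = -Y + 4*(10 + 2*c)³)
(-80 - 76)*j(6, 11) = (-80 - 76)*(-1*6 + 32*(5 + 11)³) = -156*(-6 + 32*16³) = -156*(-6 + 32*4096) = -156*(-6 + 131072) = -156*131066 = -20446296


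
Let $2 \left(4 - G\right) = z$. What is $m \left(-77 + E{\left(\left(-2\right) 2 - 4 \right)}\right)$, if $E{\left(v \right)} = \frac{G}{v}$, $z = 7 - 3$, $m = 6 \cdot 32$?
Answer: $-14832$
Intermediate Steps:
$m = 192$
$z = 4$
$G = 2$ ($G = 4 - 2 = 2$)
$E{\left(v \right)} = \frac{2}{v}$
$m \left(-77 + E{\left(\left(-2\right) 2 - 4 \right)}\right) = 192 \left(-77 + \frac{2}{\left(-2\right) 2 - 4}\right) = 192 \left(-77 + \frac{2}{-4 - 4}\right) = 192 \left(-77 + \frac{2}{-8}\right) = 192 \left(-77 + 2 \left(- \frac{1}{8}\right)\right) = 192 \left(-77 - \frac{1}{4}\right) = 192 \left(- \frac{309}{4}\right) = -14832$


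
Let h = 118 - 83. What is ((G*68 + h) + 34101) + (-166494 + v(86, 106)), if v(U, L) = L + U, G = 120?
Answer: -124006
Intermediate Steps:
h = 35
((G*68 + h) + 34101) + (-166494 + v(86, 106)) = ((120*68 + 35) + 34101) + (-166494 + (106 + 86)) = ((8160 + 35) + 34101) + (-166494 + 192) = (8195 + 34101) - 166302 = 42296 - 166302 = -124006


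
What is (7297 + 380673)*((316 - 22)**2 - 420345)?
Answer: -129546674730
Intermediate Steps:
(7297 + 380673)*((316 - 22)**2 - 420345) = 387970*(294**2 - 420345) = 387970*(86436 - 420345) = 387970*(-333909) = -129546674730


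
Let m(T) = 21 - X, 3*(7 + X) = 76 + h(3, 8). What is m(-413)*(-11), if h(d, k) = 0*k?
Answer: -88/3 ≈ -29.333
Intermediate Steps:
h(d, k) = 0
X = 55/3 (X = -7 + (76 + 0)/3 = -7 + (1/3)*76 = -7 + 76/3 = 55/3 ≈ 18.333)
m(T) = 8/3 (m(T) = 21 - 1*55/3 = 21 - 55/3 = 8/3)
m(-413)*(-11) = (8/3)*(-11) = -88/3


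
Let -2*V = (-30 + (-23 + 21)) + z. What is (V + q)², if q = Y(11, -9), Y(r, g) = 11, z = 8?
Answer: 529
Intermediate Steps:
q = 11
V = 12 (V = -((-30 + (-23 + 21)) + 8)/2 = -((-30 - 2) + 8)/2 = -(-32 + 8)/2 = -½*(-24) = 12)
(V + q)² = (12 + 11)² = 23² = 529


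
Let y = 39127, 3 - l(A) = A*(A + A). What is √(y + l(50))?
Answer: √34130 ≈ 184.74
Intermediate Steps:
l(A) = 3 - 2*A² (l(A) = 3 - A*(A + A) = 3 - A*2*A = 3 - 2*A²)
√(y + l(50)) = √(39127 + (3 - 2*50²)) = √(39127 + (3 - 2*2500)) = √(39127 + (3 - 5000)) = √(39127 - 4997) = √34130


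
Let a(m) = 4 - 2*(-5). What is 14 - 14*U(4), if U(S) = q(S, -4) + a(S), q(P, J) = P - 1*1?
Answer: -224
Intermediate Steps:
q(P, J) = -1 + P (q(P, J) = P - 1 = -1 + P)
a(m) = 14 (a(m) = 4 + 10 = 14)
U(S) = 13 + S (U(S) = (-1 + S) + 14 = 13 + S)
14 - 14*U(4) = 14 - 14*(13 + 4) = 14 - 14*17 = 14 - 238 = -224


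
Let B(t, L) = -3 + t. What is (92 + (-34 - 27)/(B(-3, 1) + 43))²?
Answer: 11175649/1369 ≈ 8163.4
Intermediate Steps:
(92 + (-34 - 27)/(B(-3, 1) + 43))² = (92 + (-34 - 27)/((-3 - 3) + 43))² = (92 - 61/(-6 + 43))² = (92 - 61/37)² = (3343/37)² = 11175649/1369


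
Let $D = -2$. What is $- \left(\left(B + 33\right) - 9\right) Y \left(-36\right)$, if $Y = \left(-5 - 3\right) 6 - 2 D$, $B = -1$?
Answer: $-36432$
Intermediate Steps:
$Y = -44$ ($Y = \left(-5 - 3\right) 6 - -4 = \left(-8\right) 6 + 4 = -48 + 4 = -44$)
$- \left(\left(B + 33\right) - 9\right) Y \left(-36\right) = - \left(\left(-1 + 33\right) - 9\right) \left(-44\right) \left(-36\right) = - \left(32 - 9\right) \left(-44\right) \left(-36\right) = - 23 \left(-44\right) \left(-36\right) = - \left(-1012\right) \left(-36\right) = \left(-1\right) 36432 = -36432$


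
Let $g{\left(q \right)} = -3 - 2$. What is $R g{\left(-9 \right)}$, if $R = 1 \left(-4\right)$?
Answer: $20$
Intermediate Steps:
$g{\left(q \right)} = -5$ ($g{\left(q \right)} = -3 - 2 = -5$)
$R = -4$
$R g{\left(-9 \right)} = \left(-4\right) \left(-5\right) = 20$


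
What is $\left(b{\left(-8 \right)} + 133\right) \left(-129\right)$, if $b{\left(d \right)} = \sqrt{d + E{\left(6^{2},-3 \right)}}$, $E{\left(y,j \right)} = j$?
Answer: $-17157 - 129 i \sqrt{11} \approx -17157.0 - 427.84 i$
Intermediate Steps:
$b{\left(d \right)} = \sqrt{-3 + d}$ ($b{\left(d \right)} = \sqrt{d - 3} = \sqrt{-3 + d}$)
$\left(b{\left(-8 \right)} + 133\right) \left(-129\right) = \left(\sqrt{-3 - 8} + 133\right) \left(-129\right) = \left(\sqrt{-11} + 133\right) \left(-129\right) = \left(i \sqrt{11} + 133\right) \left(-129\right) = \left(133 + i \sqrt{11}\right) \left(-129\right) = -17157 - 129 i \sqrt{11}$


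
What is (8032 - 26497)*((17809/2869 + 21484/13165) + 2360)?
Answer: -330280506807933/7554077 ≈ -4.3722e+7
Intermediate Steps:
(8032 - 26497)*((17809/2869 + 21484/13165) + 2360) = -18465*((17809*(1/2869) + 21484*(1/13165)) + 2360) = -18465*((17809/2869 + 21484/13165) + 2360) = -18465*(296093081/37770385 + 2360) = -18465*89434201681/37770385 = -330280506807933/7554077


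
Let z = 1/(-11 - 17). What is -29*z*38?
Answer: 551/14 ≈ 39.357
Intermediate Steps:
z = -1/28 (z = 1/(-28) = -1/28 ≈ -0.035714)
-29*z*38 = -29*(-1/28)*38 = (29/28)*38 = 551/14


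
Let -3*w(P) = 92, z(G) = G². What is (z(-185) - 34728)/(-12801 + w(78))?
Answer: 1509/38495 ≈ 0.039200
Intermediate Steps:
w(P) = -92/3 (w(P) = -⅓*92 = -92/3)
(z(-185) - 34728)/(-12801 + w(78)) = ((-185)² - 34728)/(-12801 - 92/3) = (34225 - 34728)/(-38495/3) = -503*(-3/38495) = 1509/38495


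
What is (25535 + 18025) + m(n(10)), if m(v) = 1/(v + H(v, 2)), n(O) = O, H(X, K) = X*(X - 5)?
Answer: 2613601/60 ≈ 43560.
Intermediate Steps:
H(X, K) = X*(-5 + X)
m(v) = 1/(v + v*(-5 + v))
(25535 + 18025) + m(n(10)) = (25535 + 18025) + 1/(10*(-4 + 10)) = 43560 + (⅒)/6 = 43560 + (⅒)*(⅙) = 43560 + 1/60 = 2613601/60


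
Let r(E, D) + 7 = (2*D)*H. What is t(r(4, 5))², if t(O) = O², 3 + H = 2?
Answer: 83521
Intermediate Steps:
H = -1 (H = -3 + 2 = -1)
r(E, D) = -7 - 2*D (r(E, D) = -7 + (2*D)*(-1) = -7 - 2*D)
t(r(4, 5))² = ((-7 - 2*5)²)² = ((-7 - 10)²)² = ((-17)²)² = 289² = 83521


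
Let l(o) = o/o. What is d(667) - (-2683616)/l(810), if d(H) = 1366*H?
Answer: 3594738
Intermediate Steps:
l(o) = 1
d(667) - (-2683616)/l(810) = 1366*667 - (-2683616)/1 = 911122 - (-2683616) = 911122 - 1*(-2683616) = 911122 + 2683616 = 3594738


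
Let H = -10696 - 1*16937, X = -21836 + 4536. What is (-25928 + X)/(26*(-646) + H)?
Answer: 43228/44429 ≈ 0.97297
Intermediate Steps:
X = -17300
H = -27633 (H = -10696 - 16937 = -27633)
(-25928 + X)/(26*(-646) + H) = (-25928 - 17300)/(26*(-646) - 27633) = -43228/(-16796 - 27633) = -43228/(-44429) = -43228*(-1/44429) = 43228/44429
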